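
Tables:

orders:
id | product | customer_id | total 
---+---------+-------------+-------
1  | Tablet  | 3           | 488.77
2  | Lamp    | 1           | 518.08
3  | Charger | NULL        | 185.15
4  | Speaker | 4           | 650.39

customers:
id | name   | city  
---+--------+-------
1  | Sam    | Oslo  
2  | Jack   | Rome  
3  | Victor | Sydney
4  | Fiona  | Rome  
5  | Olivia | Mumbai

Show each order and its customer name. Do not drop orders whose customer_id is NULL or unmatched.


LEFT JOIN keeps every row from orders (the left table); where customer_id has no match in customers, the customer columns become NULL. Walk through each order:
  - order 1 (Tablet): customer_id=3 -> matches Victor
  - order 2 (Lamp): customer_id=1 -> matches Sam
  - order 3 (Charger): customer_id=NULL, no match -> kept with NULL
  - order 4 (Speaker): customer_id=4 -> matches Fiona
All 4 rows appear; 1 has NULL customer.

SQL:
SELECT a.product, b.name AS customer
FROM orders a
LEFT JOIN customers b ON a.customer_id = b.id

Result:
product | customer
--------+---------
Tablet  | Victor  
Lamp    | Sam     
Charger | NULL    
Speaker | Fiona   


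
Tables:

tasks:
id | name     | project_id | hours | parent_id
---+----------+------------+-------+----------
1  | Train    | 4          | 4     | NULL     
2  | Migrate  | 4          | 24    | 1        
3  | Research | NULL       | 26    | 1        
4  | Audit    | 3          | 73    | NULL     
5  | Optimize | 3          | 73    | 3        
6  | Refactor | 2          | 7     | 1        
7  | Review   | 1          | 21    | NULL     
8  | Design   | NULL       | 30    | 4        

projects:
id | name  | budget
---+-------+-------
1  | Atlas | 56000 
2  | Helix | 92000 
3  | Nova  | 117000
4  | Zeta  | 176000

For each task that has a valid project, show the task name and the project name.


INNER JOIN keeps only tasks rows whose project_id matches an id in projects. Walk through each task:
  - task 1 (Train): project_id=4 -> matches Zeta
  - task 2 (Migrate): project_id=4 -> matches Zeta
  - task 3 (Research): project_id=NULL, no match -> dropped
  - task 4 (Audit): project_id=3 -> matches Nova
  - task 5 (Optimize): project_id=3 -> matches Nova
  - task 6 (Refactor): project_id=2 -> matches Helix
  - task 7 (Review): project_id=1 -> matches Atlas
  - task 8 (Design): project_id=NULL, no match -> dropped
So 2 of 8 rows are dropped.

SQL:
SELECT a.name, b.name AS project
FROM tasks a
INNER JOIN projects b ON a.project_id = b.id

Result:
name     | project
---------+--------
Train    | Zeta   
Migrate  | Zeta   
Audit    | Nova   
Optimize | Nova   
Refactor | Helix  
Review   | Atlas  


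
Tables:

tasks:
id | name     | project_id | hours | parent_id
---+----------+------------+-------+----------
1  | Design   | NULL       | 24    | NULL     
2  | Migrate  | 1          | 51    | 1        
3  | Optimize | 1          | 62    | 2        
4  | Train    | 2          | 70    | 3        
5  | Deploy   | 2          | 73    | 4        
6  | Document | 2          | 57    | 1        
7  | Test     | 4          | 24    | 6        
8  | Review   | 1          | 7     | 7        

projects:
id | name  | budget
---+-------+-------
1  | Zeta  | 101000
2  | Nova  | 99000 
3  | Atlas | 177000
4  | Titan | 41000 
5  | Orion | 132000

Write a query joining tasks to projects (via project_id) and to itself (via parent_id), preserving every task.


Two LEFT JOINs from the same base table tasks: one to projects via project_id, one to tasks itself via parent_id. Both are LEFT so every task is preserved.
Match against projects:
  - task 1 (Design): project_id=NULL, no match -> kept with NULL
  - task 2 (Migrate): project_id=1 -> matches Zeta
  - task 3 (Optimize): project_id=1 -> matches Zeta
  - task 4 (Train): project_id=2 -> matches Nova
  - task 5 (Deploy): project_id=2 -> matches Nova
  - task 6 (Document): project_id=2 -> matches Nova
  - task 7 (Test): project_id=4 -> matches Titan
  - task 8 (Review): project_id=1 -> matches Zeta
Match against tasks (self):
  - task 1 (Design): parent_id=NULL -> NULL
  - task 2 (Migrate): parent_id=1 -> Design
  - task 3 (Optimize): parent_id=2 -> Migrate
  - task 4 (Train): parent_id=3 -> Optimize
  - task 5 (Deploy): parent_id=4 -> Train
  - task 6 (Document): parent_id=1 -> Design
  - task 7 (Test): parent_id=6 -> Document
  - task 8 (Review): parent_id=7 -> Test

SQL:
SELECT a.name, b.name AS project, c.name AS parent
FROM tasks a
LEFT JOIN projects b ON a.project_id = b.id
LEFT JOIN tasks c ON a.parent_id = c.id

Result:
name     | project | parent  
---------+---------+---------
Design   | NULL    | NULL    
Migrate  | Zeta    | Design  
Optimize | Zeta    | Migrate 
Train    | Nova    | Optimize
Deploy   | Nova    | Train   
Document | Nova    | Design  
Test     | Titan   | Document
Review   | Zeta    | Test    


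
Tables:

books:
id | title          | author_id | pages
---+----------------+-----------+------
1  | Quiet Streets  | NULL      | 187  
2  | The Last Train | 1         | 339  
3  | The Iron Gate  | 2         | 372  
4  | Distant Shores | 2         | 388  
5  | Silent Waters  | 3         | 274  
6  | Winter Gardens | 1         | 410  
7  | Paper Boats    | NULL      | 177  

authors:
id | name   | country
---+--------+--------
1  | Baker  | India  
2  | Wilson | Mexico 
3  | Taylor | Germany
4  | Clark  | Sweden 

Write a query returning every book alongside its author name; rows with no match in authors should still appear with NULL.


LEFT JOIN keeps every row from books (the left table); where author_id has no match in authors, the author columns become NULL. Walk through each book:
  - book 1 (Quiet Streets): author_id=NULL, no match -> kept with NULL
  - book 2 (The Last Train): author_id=1 -> matches Baker
  - book 3 (The Iron Gate): author_id=2 -> matches Wilson
  - book 4 (Distant Shores): author_id=2 -> matches Wilson
  - book 5 (Silent Waters): author_id=3 -> matches Taylor
  - book 6 (Winter Gardens): author_id=1 -> matches Baker
  - book 7 (Paper Boats): author_id=NULL, no match -> kept with NULL
All 7 rows appear; 2 have NULL author.

SQL:
SELECT a.title, b.name AS author
FROM books a
LEFT JOIN authors b ON a.author_id = b.id

Result:
title          | author
---------------+-------
Quiet Streets  | NULL  
The Last Train | Baker 
The Iron Gate  | Wilson
Distant Shores | Wilson
Silent Waters  | Taylor
Winter Gardens | Baker 
Paper Boats    | NULL  


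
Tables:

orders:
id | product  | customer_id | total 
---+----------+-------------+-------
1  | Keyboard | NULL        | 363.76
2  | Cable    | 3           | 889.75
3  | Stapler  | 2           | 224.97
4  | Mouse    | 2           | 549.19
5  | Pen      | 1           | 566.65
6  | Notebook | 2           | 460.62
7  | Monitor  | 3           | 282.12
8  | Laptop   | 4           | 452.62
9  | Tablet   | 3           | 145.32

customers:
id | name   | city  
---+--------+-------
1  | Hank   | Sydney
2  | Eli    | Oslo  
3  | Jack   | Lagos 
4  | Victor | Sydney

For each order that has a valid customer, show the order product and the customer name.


INNER JOIN keeps only orders rows whose customer_id matches an id in customers. Walk through each order:
  - order 1 (Keyboard): customer_id=NULL, no match -> dropped
  - order 2 (Cable): customer_id=3 -> matches Jack
  - order 3 (Stapler): customer_id=2 -> matches Eli
  - order 4 (Mouse): customer_id=2 -> matches Eli
  - order 5 (Pen): customer_id=1 -> matches Hank
  - order 6 (Notebook): customer_id=2 -> matches Eli
  - order 7 (Monitor): customer_id=3 -> matches Jack
  - order 8 (Laptop): customer_id=4 -> matches Victor
  - order 9 (Tablet): customer_id=3 -> matches Jack
So 1 of 9 rows is dropped.

SQL:
SELECT a.product, b.name AS customer
FROM orders a
INNER JOIN customers b ON a.customer_id = b.id

Result:
product  | customer
---------+---------
Cable    | Jack    
Stapler  | Eli     
Mouse    | Eli     
Pen      | Hank    
Notebook | Eli     
Monitor  | Jack    
Laptop   | Victor  
Tablet   | Jack    


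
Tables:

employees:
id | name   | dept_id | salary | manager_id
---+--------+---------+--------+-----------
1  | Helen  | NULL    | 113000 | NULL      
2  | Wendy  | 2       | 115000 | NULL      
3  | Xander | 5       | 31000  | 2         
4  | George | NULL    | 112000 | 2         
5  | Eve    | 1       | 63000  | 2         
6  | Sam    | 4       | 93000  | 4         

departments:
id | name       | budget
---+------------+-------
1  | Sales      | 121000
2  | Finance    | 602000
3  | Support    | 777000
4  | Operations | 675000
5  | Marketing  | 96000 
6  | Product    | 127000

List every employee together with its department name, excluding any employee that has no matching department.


INNER JOIN keeps only employees rows whose dept_id matches an id in departments. Walk through each employee:
  - employee 1 (Helen): dept_id=NULL, no match -> dropped
  - employee 2 (Wendy): dept_id=2 -> matches Finance
  - employee 3 (Xander): dept_id=5 -> matches Marketing
  - employee 4 (George): dept_id=NULL, no match -> dropped
  - employee 5 (Eve): dept_id=1 -> matches Sales
  - employee 6 (Sam): dept_id=4 -> matches Operations
So 2 of 6 rows are dropped.

SQL:
SELECT a.name, b.name AS department
FROM employees a
INNER JOIN departments b ON a.dept_id = b.id

Result:
name   | department
-------+-----------
Wendy  | Finance   
Xander | Marketing 
Eve    | Sales     
Sam    | Operations


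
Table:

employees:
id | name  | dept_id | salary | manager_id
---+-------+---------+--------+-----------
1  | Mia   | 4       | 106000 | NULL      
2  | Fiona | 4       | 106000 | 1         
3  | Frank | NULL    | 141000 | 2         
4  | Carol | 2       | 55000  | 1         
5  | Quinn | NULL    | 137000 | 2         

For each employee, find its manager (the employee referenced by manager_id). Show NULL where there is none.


This is a self-join: employees is joined to a second copy of itself, matching each row's manager_id to another row's id. Use LEFT JOIN so rows with manager_id=NULL are kept.
  - employee 1 (Mia): manager_id=NULL -> NULL
  - employee 2 (Fiona): manager_id=1 -> Mia
  - employee 3 (Frank): manager_id=2 -> Fiona
  - employee 4 (Carol): manager_id=1 -> Mia
  - employee 5 (Quinn): manager_id=2 -> Fiona

SQL:
SELECT a.name AS item, b.name AS manager
FROM employees a
LEFT JOIN employees b ON a.manager_id = b.id

Result:
item  | manager
------+--------
Mia   | NULL   
Fiona | Mia    
Frank | Fiona  
Carol | Mia    
Quinn | Fiona  


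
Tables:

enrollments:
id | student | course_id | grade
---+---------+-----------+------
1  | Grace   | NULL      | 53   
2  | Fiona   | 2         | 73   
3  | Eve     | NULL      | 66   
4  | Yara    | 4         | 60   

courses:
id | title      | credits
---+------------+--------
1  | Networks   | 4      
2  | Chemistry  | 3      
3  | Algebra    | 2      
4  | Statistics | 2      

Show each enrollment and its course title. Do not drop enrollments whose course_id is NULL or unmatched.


LEFT JOIN keeps every row from enrollments (the left table); where course_id has no match in courses, the course columns become NULL. Walk through each enrollment:
  - enrollment 1 (Grace): course_id=NULL, no match -> kept with NULL
  - enrollment 2 (Fiona): course_id=2 -> matches Chemistry
  - enrollment 3 (Eve): course_id=NULL, no match -> kept with NULL
  - enrollment 4 (Yara): course_id=4 -> matches Statistics
All 4 rows appear; 2 have NULL course.

SQL:
SELECT a.student, b.title AS course
FROM enrollments a
LEFT JOIN courses b ON a.course_id = b.id

Result:
student | course    
--------+-----------
Grace   | NULL      
Fiona   | Chemistry 
Eve     | NULL      
Yara    | Statistics


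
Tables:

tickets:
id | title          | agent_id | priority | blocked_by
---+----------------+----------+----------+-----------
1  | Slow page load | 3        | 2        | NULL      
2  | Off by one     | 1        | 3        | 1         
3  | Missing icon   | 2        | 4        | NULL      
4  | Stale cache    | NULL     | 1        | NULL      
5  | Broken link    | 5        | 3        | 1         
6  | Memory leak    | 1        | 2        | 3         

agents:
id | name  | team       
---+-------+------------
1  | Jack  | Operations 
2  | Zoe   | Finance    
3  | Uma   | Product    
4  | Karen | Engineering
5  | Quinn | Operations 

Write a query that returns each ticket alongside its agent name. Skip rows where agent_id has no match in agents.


INNER JOIN keeps only tickets rows whose agent_id matches an id in agents. Walk through each ticket:
  - ticket 1 (Slow page load): agent_id=3 -> matches Uma
  - ticket 2 (Off by one): agent_id=1 -> matches Jack
  - ticket 3 (Missing icon): agent_id=2 -> matches Zoe
  - ticket 4 (Stale cache): agent_id=NULL, no match -> dropped
  - ticket 5 (Broken link): agent_id=5 -> matches Quinn
  - ticket 6 (Memory leak): agent_id=1 -> matches Jack
So 1 of 6 rows is dropped.

SQL:
SELECT a.title, b.name AS agent
FROM tickets a
INNER JOIN agents b ON a.agent_id = b.id

Result:
title          | agent
---------------+------
Slow page load | Uma  
Off by one     | Jack 
Missing icon   | Zoe  
Broken link    | Quinn
Memory leak    | Jack 


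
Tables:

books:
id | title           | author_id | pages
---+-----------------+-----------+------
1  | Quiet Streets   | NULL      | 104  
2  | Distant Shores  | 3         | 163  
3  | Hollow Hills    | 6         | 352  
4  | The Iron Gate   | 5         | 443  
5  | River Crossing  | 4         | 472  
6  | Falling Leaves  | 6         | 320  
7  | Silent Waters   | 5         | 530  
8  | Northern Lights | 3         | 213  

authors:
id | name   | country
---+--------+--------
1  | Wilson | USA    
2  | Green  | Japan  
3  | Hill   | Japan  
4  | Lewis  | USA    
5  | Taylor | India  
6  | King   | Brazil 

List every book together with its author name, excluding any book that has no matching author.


INNER JOIN keeps only books rows whose author_id matches an id in authors. Walk through each book:
  - book 1 (Quiet Streets): author_id=NULL, no match -> dropped
  - book 2 (Distant Shores): author_id=3 -> matches Hill
  - book 3 (Hollow Hills): author_id=6 -> matches King
  - book 4 (The Iron Gate): author_id=5 -> matches Taylor
  - book 5 (River Crossing): author_id=4 -> matches Lewis
  - book 6 (Falling Leaves): author_id=6 -> matches King
  - book 7 (Silent Waters): author_id=5 -> matches Taylor
  - book 8 (Northern Lights): author_id=3 -> matches Hill
So 1 of 8 rows is dropped.

SQL:
SELECT a.title, b.name AS author
FROM books a
INNER JOIN authors b ON a.author_id = b.id

Result:
title           | author
----------------+-------
Distant Shores  | Hill  
Hollow Hills    | King  
The Iron Gate   | Taylor
River Crossing  | Lewis 
Falling Leaves  | King  
Silent Waters   | Taylor
Northern Lights | Hill  


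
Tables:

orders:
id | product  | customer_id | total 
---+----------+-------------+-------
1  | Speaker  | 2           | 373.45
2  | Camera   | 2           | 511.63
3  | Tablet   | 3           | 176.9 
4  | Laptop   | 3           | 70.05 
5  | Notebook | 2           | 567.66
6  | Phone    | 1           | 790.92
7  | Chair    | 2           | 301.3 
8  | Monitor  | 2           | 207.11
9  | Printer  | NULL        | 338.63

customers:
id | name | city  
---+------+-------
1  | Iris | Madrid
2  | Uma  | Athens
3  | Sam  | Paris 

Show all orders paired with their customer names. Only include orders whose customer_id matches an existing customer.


INNER JOIN keeps only orders rows whose customer_id matches an id in customers. Walk through each order:
  - order 1 (Speaker): customer_id=2 -> matches Uma
  - order 2 (Camera): customer_id=2 -> matches Uma
  - order 3 (Tablet): customer_id=3 -> matches Sam
  - order 4 (Laptop): customer_id=3 -> matches Sam
  - order 5 (Notebook): customer_id=2 -> matches Uma
  - order 6 (Phone): customer_id=1 -> matches Iris
  - order 7 (Chair): customer_id=2 -> matches Uma
  - order 8 (Monitor): customer_id=2 -> matches Uma
  - order 9 (Printer): customer_id=NULL, no match -> dropped
So 1 of 9 rows is dropped.

SQL:
SELECT a.product, b.name AS customer
FROM orders a
INNER JOIN customers b ON a.customer_id = b.id

Result:
product  | customer
---------+---------
Speaker  | Uma     
Camera   | Uma     
Tablet   | Sam     
Laptop   | Sam     
Notebook | Uma     
Phone    | Iris    
Chair    | Uma     
Monitor  | Uma     


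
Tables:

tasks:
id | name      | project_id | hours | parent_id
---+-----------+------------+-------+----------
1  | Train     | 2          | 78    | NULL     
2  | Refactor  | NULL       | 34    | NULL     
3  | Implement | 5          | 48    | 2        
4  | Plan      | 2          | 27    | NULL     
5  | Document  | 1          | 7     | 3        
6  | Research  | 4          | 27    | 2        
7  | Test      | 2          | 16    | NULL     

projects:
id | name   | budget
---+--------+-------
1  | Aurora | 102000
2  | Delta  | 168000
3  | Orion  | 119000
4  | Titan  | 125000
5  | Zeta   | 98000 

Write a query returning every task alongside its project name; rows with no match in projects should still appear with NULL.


LEFT JOIN keeps every row from tasks (the left table); where project_id has no match in projects, the project columns become NULL. Walk through each task:
  - task 1 (Train): project_id=2 -> matches Delta
  - task 2 (Refactor): project_id=NULL, no match -> kept with NULL
  - task 3 (Implement): project_id=5 -> matches Zeta
  - task 4 (Plan): project_id=2 -> matches Delta
  - task 5 (Document): project_id=1 -> matches Aurora
  - task 6 (Research): project_id=4 -> matches Titan
  - task 7 (Test): project_id=2 -> matches Delta
All 7 rows appear; 1 has NULL project.

SQL:
SELECT a.name, b.name AS project
FROM tasks a
LEFT JOIN projects b ON a.project_id = b.id

Result:
name      | project
----------+--------
Train     | Delta  
Refactor  | NULL   
Implement | Zeta   
Plan      | Delta  
Document  | Aurora 
Research  | Titan  
Test      | Delta  


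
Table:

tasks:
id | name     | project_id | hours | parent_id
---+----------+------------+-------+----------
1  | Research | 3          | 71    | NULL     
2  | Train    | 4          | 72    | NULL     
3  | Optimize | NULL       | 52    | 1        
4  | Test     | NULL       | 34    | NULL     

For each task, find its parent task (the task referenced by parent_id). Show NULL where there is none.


This is a self-join: tasks is joined to a second copy of itself, matching each row's parent_id to another row's id. Use LEFT JOIN so rows with parent_id=NULL are kept.
  - task 1 (Research): parent_id=NULL -> NULL
  - task 2 (Train): parent_id=NULL -> NULL
  - task 3 (Optimize): parent_id=1 -> Research
  - task 4 (Test): parent_id=NULL -> NULL

SQL:
SELECT a.name AS item, b.name AS parent
FROM tasks a
LEFT JOIN tasks b ON a.parent_id = b.id

Result:
item     | parent  
---------+---------
Research | NULL    
Train    | NULL    
Optimize | Research
Test     | NULL    


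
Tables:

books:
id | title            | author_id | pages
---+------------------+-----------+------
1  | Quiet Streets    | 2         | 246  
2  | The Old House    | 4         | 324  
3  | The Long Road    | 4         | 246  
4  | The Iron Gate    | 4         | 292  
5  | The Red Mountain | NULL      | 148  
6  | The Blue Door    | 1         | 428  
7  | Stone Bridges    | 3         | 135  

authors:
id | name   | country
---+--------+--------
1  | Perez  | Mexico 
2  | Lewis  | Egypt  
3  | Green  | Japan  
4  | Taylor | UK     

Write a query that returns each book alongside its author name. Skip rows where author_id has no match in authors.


INNER JOIN keeps only books rows whose author_id matches an id in authors. Walk through each book:
  - book 1 (Quiet Streets): author_id=2 -> matches Lewis
  - book 2 (The Old House): author_id=4 -> matches Taylor
  - book 3 (The Long Road): author_id=4 -> matches Taylor
  - book 4 (The Iron Gate): author_id=4 -> matches Taylor
  - book 5 (The Red Mountain): author_id=NULL, no match -> dropped
  - book 6 (The Blue Door): author_id=1 -> matches Perez
  - book 7 (Stone Bridges): author_id=3 -> matches Green
So 1 of 7 rows is dropped.

SQL:
SELECT a.title, b.name AS author
FROM books a
INNER JOIN authors b ON a.author_id = b.id

Result:
title         | author
--------------+-------
Quiet Streets | Lewis 
The Old House | Taylor
The Long Road | Taylor
The Iron Gate | Taylor
The Blue Door | Perez 
Stone Bridges | Green 


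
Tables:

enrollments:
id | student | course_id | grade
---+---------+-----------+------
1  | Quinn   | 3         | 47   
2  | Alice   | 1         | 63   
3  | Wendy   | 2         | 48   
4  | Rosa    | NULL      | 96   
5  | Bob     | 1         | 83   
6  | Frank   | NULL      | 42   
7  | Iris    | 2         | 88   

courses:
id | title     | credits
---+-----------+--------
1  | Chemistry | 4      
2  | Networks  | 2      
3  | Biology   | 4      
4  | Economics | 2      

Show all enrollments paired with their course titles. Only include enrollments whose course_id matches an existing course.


INNER JOIN keeps only enrollments rows whose course_id matches an id in courses. Walk through each enrollment:
  - enrollment 1 (Quinn): course_id=3 -> matches Biology
  - enrollment 2 (Alice): course_id=1 -> matches Chemistry
  - enrollment 3 (Wendy): course_id=2 -> matches Networks
  - enrollment 4 (Rosa): course_id=NULL, no match -> dropped
  - enrollment 5 (Bob): course_id=1 -> matches Chemistry
  - enrollment 6 (Frank): course_id=NULL, no match -> dropped
  - enrollment 7 (Iris): course_id=2 -> matches Networks
So 2 of 7 rows are dropped.

SQL:
SELECT a.student, b.title AS course
FROM enrollments a
INNER JOIN courses b ON a.course_id = b.id

Result:
student | course   
--------+----------
Quinn   | Biology  
Alice   | Chemistry
Wendy   | Networks 
Bob     | Chemistry
Iris    | Networks 


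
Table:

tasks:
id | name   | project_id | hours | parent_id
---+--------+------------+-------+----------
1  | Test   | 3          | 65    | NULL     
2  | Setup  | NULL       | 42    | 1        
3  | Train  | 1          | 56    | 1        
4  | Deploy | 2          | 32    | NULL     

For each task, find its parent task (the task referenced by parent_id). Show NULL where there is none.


This is a self-join: tasks is joined to a second copy of itself, matching each row's parent_id to another row's id. Use LEFT JOIN so rows with parent_id=NULL are kept.
  - task 1 (Test): parent_id=NULL -> NULL
  - task 2 (Setup): parent_id=1 -> Test
  - task 3 (Train): parent_id=1 -> Test
  - task 4 (Deploy): parent_id=NULL -> NULL

SQL:
SELECT a.name AS item, b.name AS parent
FROM tasks a
LEFT JOIN tasks b ON a.parent_id = b.id

Result:
item   | parent
-------+-------
Test   | NULL  
Setup  | Test  
Train  | Test  
Deploy | NULL  


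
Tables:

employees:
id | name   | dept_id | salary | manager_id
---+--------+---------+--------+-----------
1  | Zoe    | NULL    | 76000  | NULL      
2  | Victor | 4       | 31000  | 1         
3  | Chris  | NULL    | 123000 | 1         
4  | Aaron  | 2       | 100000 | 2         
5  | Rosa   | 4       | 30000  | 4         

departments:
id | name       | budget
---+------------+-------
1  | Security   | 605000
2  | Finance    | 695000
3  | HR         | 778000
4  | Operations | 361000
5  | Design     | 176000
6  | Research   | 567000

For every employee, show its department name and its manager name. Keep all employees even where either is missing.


Two LEFT JOINs from the same base table employees: one to departments via dept_id, one to employees itself via manager_id. Both are LEFT so every employee is preserved.
Match against departments:
  - employee 1 (Zoe): dept_id=NULL, no match -> kept with NULL
  - employee 2 (Victor): dept_id=4 -> matches Operations
  - employee 3 (Chris): dept_id=NULL, no match -> kept with NULL
  - employee 4 (Aaron): dept_id=2 -> matches Finance
  - employee 5 (Rosa): dept_id=4 -> matches Operations
Match against employees (self):
  - employee 1 (Zoe): manager_id=NULL -> NULL
  - employee 2 (Victor): manager_id=1 -> Zoe
  - employee 3 (Chris): manager_id=1 -> Zoe
  - employee 4 (Aaron): manager_id=2 -> Victor
  - employee 5 (Rosa): manager_id=4 -> Aaron

SQL:
SELECT a.name, b.name AS department, c.name AS manager
FROM employees a
LEFT JOIN departments b ON a.dept_id = b.id
LEFT JOIN employees c ON a.manager_id = c.id

Result:
name   | department | manager
-------+------------+--------
Zoe    | NULL       | NULL   
Victor | Operations | Zoe    
Chris  | NULL       | Zoe    
Aaron  | Finance    | Victor 
Rosa   | Operations | Aaron  


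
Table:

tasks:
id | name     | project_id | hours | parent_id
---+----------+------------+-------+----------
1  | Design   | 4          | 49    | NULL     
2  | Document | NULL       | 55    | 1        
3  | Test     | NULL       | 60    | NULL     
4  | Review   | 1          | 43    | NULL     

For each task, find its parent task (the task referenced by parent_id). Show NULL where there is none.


This is a self-join: tasks is joined to a second copy of itself, matching each row's parent_id to another row's id. Use LEFT JOIN so rows with parent_id=NULL are kept.
  - task 1 (Design): parent_id=NULL -> NULL
  - task 2 (Document): parent_id=1 -> Design
  - task 3 (Test): parent_id=NULL -> NULL
  - task 4 (Review): parent_id=NULL -> NULL

SQL:
SELECT a.name AS item, b.name AS parent
FROM tasks a
LEFT JOIN tasks b ON a.parent_id = b.id

Result:
item     | parent
---------+-------
Design   | NULL  
Document | Design
Test     | NULL  
Review   | NULL  


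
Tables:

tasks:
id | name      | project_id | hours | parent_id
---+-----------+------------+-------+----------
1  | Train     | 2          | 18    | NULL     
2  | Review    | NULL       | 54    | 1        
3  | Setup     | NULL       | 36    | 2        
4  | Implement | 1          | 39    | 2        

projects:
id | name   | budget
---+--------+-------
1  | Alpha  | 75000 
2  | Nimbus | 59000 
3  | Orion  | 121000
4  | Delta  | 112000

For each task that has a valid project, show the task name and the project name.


INNER JOIN keeps only tasks rows whose project_id matches an id in projects. Walk through each task:
  - task 1 (Train): project_id=2 -> matches Nimbus
  - task 2 (Review): project_id=NULL, no match -> dropped
  - task 3 (Setup): project_id=NULL, no match -> dropped
  - task 4 (Implement): project_id=1 -> matches Alpha
So 2 of 4 rows are dropped.

SQL:
SELECT a.name, b.name AS project
FROM tasks a
INNER JOIN projects b ON a.project_id = b.id

Result:
name      | project
----------+--------
Train     | Nimbus 
Implement | Alpha  


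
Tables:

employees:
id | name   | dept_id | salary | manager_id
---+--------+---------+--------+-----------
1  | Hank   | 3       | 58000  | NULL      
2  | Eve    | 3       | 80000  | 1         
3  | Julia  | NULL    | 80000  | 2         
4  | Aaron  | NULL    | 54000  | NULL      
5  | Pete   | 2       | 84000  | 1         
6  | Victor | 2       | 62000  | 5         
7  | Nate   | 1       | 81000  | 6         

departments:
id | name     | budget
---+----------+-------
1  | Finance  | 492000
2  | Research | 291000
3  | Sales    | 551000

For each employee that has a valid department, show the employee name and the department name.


INNER JOIN keeps only employees rows whose dept_id matches an id in departments. Walk through each employee:
  - employee 1 (Hank): dept_id=3 -> matches Sales
  - employee 2 (Eve): dept_id=3 -> matches Sales
  - employee 3 (Julia): dept_id=NULL, no match -> dropped
  - employee 4 (Aaron): dept_id=NULL, no match -> dropped
  - employee 5 (Pete): dept_id=2 -> matches Research
  - employee 6 (Victor): dept_id=2 -> matches Research
  - employee 7 (Nate): dept_id=1 -> matches Finance
So 2 of 7 rows are dropped.

SQL:
SELECT a.name, b.name AS department
FROM employees a
INNER JOIN departments b ON a.dept_id = b.id

Result:
name   | department
-------+-----------
Hank   | Sales     
Eve    | Sales     
Pete   | Research  
Victor | Research  
Nate   | Finance   


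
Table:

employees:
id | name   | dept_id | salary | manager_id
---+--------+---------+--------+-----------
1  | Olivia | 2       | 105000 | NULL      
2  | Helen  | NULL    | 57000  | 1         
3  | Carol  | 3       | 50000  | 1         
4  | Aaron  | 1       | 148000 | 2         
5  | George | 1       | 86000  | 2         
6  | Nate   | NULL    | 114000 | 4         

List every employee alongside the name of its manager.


This is a self-join: employees is joined to a second copy of itself, matching each row's manager_id to another row's id. Use LEFT JOIN so rows with manager_id=NULL are kept.
  - employee 1 (Olivia): manager_id=NULL -> NULL
  - employee 2 (Helen): manager_id=1 -> Olivia
  - employee 3 (Carol): manager_id=1 -> Olivia
  - employee 4 (Aaron): manager_id=2 -> Helen
  - employee 5 (George): manager_id=2 -> Helen
  - employee 6 (Nate): manager_id=4 -> Aaron

SQL:
SELECT a.name AS item, b.name AS manager
FROM employees a
LEFT JOIN employees b ON a.manager_id = b.id

Result:
item   | manager
-------+--------
Olivia | NULL   
Helen  | Olivia 
Carol  | Olivia 
Aaron  | Helen  
George | Helen  
Nate   | Aaron  


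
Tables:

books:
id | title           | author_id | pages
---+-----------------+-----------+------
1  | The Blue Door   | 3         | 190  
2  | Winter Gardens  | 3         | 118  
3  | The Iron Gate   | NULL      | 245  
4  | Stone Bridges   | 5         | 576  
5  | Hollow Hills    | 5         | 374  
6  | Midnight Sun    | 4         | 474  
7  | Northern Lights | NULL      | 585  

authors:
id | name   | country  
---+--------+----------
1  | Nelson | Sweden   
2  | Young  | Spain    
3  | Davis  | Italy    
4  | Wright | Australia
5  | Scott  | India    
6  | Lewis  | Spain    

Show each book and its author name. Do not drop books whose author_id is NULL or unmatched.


LEFT JOIN keeps every row from books (the left table); where author_id has no match in authors, the author columns become NULL. Walk through each book:
  - book 1 (The Blue Door): author_id=3 -> matches Davis
  - book 2 (Winter Gardens): author_id=3 -> matches Davis
  - book 3 (The Iron Gate): author_id=NULL, no match -> kept with NULL
  - book 4 (Stone Bridges): author_id=5 -> matches Scott
  - book 5 (Hollow Hills): author_id=5 -> matches Scott
  - book 6 (Midnight Sun): author_id=4 -> matches Wright
  - book 7 (Northern Lights): author_id=NULL, no match -> kept with NULL
All 7 rows appear; 2 have NULL author.

SQL:
SELECT a.title, b.name AS author
FROM books a
LEFT JOIN authors b ON a.author_id = b.id

Result:
title           | author
----------------+-------
The Blue Door   | Davis 
Winter Gardens  | Davis 
The Iron Gate   | NULL  
Stone Bridges   | Scott 
Hollow Hills    | Scott 
Midnight Sun    | Wright
Northern Lights | NULL  


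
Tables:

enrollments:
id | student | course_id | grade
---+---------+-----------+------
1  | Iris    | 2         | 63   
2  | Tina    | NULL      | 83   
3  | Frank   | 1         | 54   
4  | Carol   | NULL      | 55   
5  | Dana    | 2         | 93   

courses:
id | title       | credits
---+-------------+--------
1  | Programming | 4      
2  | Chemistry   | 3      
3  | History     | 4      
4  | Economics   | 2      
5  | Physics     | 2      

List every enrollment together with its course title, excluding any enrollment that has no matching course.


INNER JOIN keeps only enrollments rows whose course_id matches an id in courses. Walk through each enrollment:
  - enrollment 1 (Iris): course_id=2 -> matches Chemistry
  - enrollment 2 (Tina): course_id=NULL, no match -> dropped
  - enrollment 3 (Frank): course_id=1 -> matches Programming
  - enrollment 4 (Carol): course_id=NULL, no match -> dropped
  - enrollment 5 (Dana): course_id=2 -> matches Chemistry
So 2 of 5 rows are dropped.

SQL:
SELECT a.student, b.title AS course
FROM enrollments a
INNER JOIN courses b ON a.course_id = b.id

Result:
student | course     
--------+------------
Iris    | Chemistry  
Frank   | Programming
Dana    | Chemistry  


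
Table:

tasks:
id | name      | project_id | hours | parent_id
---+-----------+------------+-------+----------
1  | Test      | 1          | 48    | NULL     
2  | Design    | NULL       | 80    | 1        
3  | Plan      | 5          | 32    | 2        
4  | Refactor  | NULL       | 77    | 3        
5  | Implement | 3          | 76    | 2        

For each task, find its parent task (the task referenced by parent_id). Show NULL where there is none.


This is a self-join: tasks is joined to a second copy of itself, matching each row's parent_id to another row's id. Use LEFT JOIN so rows with parent_id=NULL are kept.
  - task 1 (Test): parent_id=NULL -> NULL
  - task 2 (Design): parent_id=1 -> Test
  - task 3 (Plan): parent_id=2 -> Design
  - task 4 (Refactor): parent_id=3 -> Plan
  - task 5 (Implement): parent_id=2 -> Design

SQL:
SELECT a.name AS item, b.name AS parent
FROM tasks a
LEFT JOIN tasks b ON a.parent_id = b.id

Result:
item      | parent
----------+-------
Test      | NULL  
Design    | Test  
Plan      | Design
Refactor  | Plan  
Implement | Design


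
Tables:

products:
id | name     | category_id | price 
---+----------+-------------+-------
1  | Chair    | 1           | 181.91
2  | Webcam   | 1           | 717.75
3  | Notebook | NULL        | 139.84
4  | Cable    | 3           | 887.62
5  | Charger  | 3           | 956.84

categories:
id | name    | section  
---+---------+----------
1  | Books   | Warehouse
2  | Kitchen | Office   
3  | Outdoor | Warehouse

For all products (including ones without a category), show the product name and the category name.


LEFT JOIN keeps every row from products (the left table); where category_id has no match in categories, the category columns become NULL. Walk through each product:
  - product 1 (Chair): category_id=1 -> matches Books
  - product 2 (Webcam): category_id=1 -> matches Books
  - product 3 (Notebook): category_id=NULL, no match -> kept with NULL
  - product 4 (Cable): category_id=3 -> matches Outdoor
  - product 5 (Charger): category_id=3 -> matches Outdoor
All 5 rows appear; 1 has NULL category.

SQL:
SELECT a.name, b.name AS category
FROM products a
LEFT JOIN categories b ON a.category_id = b.id

Result:
name     | category
---------+---------
Chair    | Books   
Webcam   | Books   
Notebook | NULL    
Cable    | Outdoor 
Charger  | Outdoor 


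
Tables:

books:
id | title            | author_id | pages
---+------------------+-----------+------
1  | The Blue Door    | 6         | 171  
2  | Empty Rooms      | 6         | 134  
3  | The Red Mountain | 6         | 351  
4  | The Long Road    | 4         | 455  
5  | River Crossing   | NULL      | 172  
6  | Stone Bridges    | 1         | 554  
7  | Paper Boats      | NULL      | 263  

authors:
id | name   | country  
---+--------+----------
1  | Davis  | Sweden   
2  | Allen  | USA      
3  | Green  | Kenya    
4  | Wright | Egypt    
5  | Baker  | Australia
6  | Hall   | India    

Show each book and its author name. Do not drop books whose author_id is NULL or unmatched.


LEFT JOIN keeps every row from books (the left table); where author_id has no match in authors, the author columns become NULL. Walk through each book:
  - book 1 (The Blue Door): author_id=6 -> matches Hall
  - book 2 (Empty Rooms): author_id=6 -> matches Hall
  - book 3 (The Red Mountain): author_id=6 -> matches Hall
  - book 4 (The Long Road): author_id=4 -> matches Wright
  - book 5 (River Crossing): author_id=NULL, no match -> kept with NULL
  - book 6 (Stone Bridges): author_id=1 -> matches Davis
  - book 7 (Paper Boats): author_id=NULL, no match -> kept with NULL
All 7 rows appear; 2 have NULL author.

SQL:
SELECT a.title, b.name AS author
FROM books a
LEFT JOIN authors b ON a.author_id = b.id

Result:
title            | author
-----------------+-------
The Blue Door    | Hall  
Empty Rooms      | Hall  
The Red Mountain | Hall  
The Long Road    | Wright
River Crossing   | NULL  
Stone Bridges    | Davis 
Paper Boats      | NULL  


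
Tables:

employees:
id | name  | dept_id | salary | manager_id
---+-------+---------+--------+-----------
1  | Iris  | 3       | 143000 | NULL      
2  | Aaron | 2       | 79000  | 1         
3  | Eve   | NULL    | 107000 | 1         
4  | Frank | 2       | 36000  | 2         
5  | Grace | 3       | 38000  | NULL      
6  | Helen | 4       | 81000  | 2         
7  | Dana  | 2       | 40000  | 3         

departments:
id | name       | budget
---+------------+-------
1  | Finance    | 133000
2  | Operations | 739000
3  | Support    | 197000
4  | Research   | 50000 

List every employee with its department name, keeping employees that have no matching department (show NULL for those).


LEFT JOIN keeps every row from employees (the left table); where dept_id has no match in departments, the department columns become NULL. Walk through each employee:
  - employee 1 (Iris): dept_id=3 -> matches Support
  - employee 2 (Aaron): dept_id=2 -> matches Operations
  - employee 3 (Eve): dept_id=NULL, no match -> kept with NULL
  - employee 4 (Frank): dept_id=2 -> matches Operations
  - employee 5 (Grace): dept_id=3 -> matches Support
  - employee 6 (Helen): dept_id=4 -> matches Research
  - employee 7 (Dana): dept_id=2 -> matches Operations
All 7 rows appear; 1 has NULL department.

SQL:
SELECT a.name, b.name AS department
FROM employees a
LEFT JOIN departments b ON a.dept_id = b.id

Result:
name  | department
------+-----------
Iris  | Support   
Aaron | Operations
Eve   | NULL      
Frank | Operations
Grace | Support   
Helen | Research  
Dana  | Operations


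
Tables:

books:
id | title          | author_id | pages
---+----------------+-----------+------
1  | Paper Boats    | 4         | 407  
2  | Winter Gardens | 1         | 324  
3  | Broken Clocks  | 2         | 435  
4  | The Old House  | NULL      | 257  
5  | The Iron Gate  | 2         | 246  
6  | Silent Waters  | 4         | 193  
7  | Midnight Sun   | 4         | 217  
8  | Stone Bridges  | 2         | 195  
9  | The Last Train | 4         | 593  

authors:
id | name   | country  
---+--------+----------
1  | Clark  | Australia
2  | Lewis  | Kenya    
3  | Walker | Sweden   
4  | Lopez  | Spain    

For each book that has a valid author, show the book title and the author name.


INNER JOIN keeps only books rows whose author_id matches an id in authors. Walk through each book:
  - book 1 (Paper Boats): author_id=4 -> matches Lopez
  - book 2 (Winter Gardens): author_id=1 -> matches Clark
  - book 3 (Broken Clocks): author_id=2 -> matches Lewis
  - book 4 (The Old House): author_id=NULL, no match -> dropped
  - book 5 (The Iron Gate): author_id=2 -> matches Lewis
  - book 6 (Silent Waters): author_id=4 -> matches Lopez
  - book 7 (Midnight Sun): author_id=4 -> matches Lopez
  - book 8 (Stone Bridges): author_id=2 -> matches Lewis
  - book 9 (The Last Train): author_id=4 -> matches Lopez
So 1 of 9 rows is dropped.

SQL:
SELECT a.title, b.name AS author
FROM books a
INNER JOIN authors b ON a.author_id = b.id

Result:
title          | author
---------------+-------
Paper Boats    | Lopez 
Winter Gardens | Clark 
Broken Clocks  | Lewis 
The Iron Gate  | Lewis 
Silent Waters  | Lopez 
Midnight Sun   | Lopez 
Stone Bridges  | Lewis 
The Last Train | Lopez 


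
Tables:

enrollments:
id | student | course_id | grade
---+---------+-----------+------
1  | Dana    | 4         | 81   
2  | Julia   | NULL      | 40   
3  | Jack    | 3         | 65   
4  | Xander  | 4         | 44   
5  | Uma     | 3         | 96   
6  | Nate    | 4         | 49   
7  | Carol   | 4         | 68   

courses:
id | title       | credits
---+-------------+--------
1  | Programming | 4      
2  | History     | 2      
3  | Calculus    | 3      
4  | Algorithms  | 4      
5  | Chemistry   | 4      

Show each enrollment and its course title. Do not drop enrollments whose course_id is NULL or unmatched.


LEFT JOIN keeps every row from enrollments (the left table); where course_id has no match in courses, the course columns become NULL. Walk through each enrollment:
  - enrollment 1 (Dana): course_id=4 -> matches Algorithms
  - enrollment 2 (Julia): course_id=NULL, no match -> kept with NULL
  - enrollment 3 (Jack): course_id=3 -> matches Calculus
  - enrollment 4 (Xander): course_id=4 -> matches Algorithms
  - enrollment 5 (Uma): course_id=3 -> matches Calculus
  - enrollment 6 (Nate): course_id=4 -> matches Algorithms
  - enrollment 7 (Carol): course_id=4 -> matches Algorithms
All 7 rows appear; 1 has NULL course.

SQL:
SELECT a.student, b.title AS course
FROM enrollments a
LEFT JOIN courses b ON a.course_id = b.id

Result:
student | course    
--------+-----------
Dana    | Algorithms
Julia   | NULL      
Jack    | Calculus  
Xander  | Algorithms
Uma     | Calculus  
Nate    | Algorithms
Carol   | Algorithms
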